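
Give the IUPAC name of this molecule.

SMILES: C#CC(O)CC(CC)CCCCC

5-ethyldec-1-yn-3-ol

Counting along the main chain through the –OH group and the multiple bond gives 10 carbons: the parent is decane.
An alcohol (–OH) is the principal characteristic group, giving the suffix -ol.
There is one C≡C triple bond, indicated by the ending -yne.
Number the chain so that numbering from this end puts the hydroxyl group at C-3 rather than C-8.
This places the hydroxyl at C-3; the triple bond between C-1 and C-2; an ethyl group at C-5.
Assembling the pieces gives 5-ethyldec-1-yn-3-ol.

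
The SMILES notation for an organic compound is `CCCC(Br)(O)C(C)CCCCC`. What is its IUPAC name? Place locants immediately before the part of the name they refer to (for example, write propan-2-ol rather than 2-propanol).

The longest chain bearing the –OH group is 10 carbons long (decane).
An alcohol (–OH) is the principal characteristic group, giving the suffix -ol.
Choose the numbering such that numbering from this end puts the hydroxyl group at C-4 rather than C-7.
That gives the hydroxyl at C-4; a bromo group at C-4; a methyl group at C-5.
Substituent prefixes are cited in alphabetical order (multiplying prefixes like di-/tri- are ignored for ordering).
Putting it together: 4-bromo-5-methyldecan-4-ol.

4-bromo-5-methyldecan-4-ol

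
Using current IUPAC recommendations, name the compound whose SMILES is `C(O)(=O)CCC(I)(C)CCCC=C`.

4-iodo-4-methylnon-8-enoic acid

Counting along the main chain through the –COOH group and the multiple bond gives 9 carbons: the parent is nonane.
The highest-priority functional group is a carboxylic acid (terminal –COOH), so the name ends in -oic acid.
The chain contains a C=C double bond, so the unsaturation ending is -ene.
The numbering direction is chosen so that the carboxylic acid carbon is C-1 by definition.
That gives the double bond between C-8 and C-9; an iodo group at C-4; a methyl group at C-4.
Substituent prefixes are cited in alphabetical order (multiplying prefixes like di-/tri- are ignored for ordering).
Assembling the pieces gives 4-iodo-4-methylnon-8-enoic acid.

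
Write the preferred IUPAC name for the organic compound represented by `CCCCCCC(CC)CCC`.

4-ethyldecane

The longest carbon chain is 10 atoms: the parent is decane.
The numbering direction is chosen so that the substituent locant set {4} is lower than {7} at the first point of difference.
With this numbering: an ethyl group at C-4.
Assembling the pieces gives 4-ethyldecane.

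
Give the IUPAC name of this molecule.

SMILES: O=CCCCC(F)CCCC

Counting along the main chain through the –CHO group gives 9 carbons: the parent is nonane.
The principal characteristic group is an aldehyde (terminal –CHO), named with the suffix -al.
Choose the numbering such that the aldehyde carbon is C-1 by definition.
That gives a fluoro group at C-5.
Assembling the pieces gives 5-fluorononanal.

5-fluorononanal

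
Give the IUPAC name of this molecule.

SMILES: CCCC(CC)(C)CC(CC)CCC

4,6-diethyl-4-methylnonane

The longest carbon chain is 9 atoms: the parent is nonane.
Choose the numbering such that the substituent locant set {4,4,6} is lower than {4,6,6} at the first point of difference.
That gives ethyl groups at C-4 and C-6; a methyl group at C-4.
Prefixes are listed alphabetically: ethyl, methyl.
Assembling the pieces gives 4,6-diethyl-4-methylnonane.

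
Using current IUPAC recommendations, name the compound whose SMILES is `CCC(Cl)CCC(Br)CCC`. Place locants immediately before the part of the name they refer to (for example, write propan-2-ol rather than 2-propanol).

The longest carbon chain is 9 atoms: the parent is nonane.
The numbering direction is chosen so that the substituent locant set {3,6} is lower than {4,7} at the first point of difference.
This places a bromo group at C-6; a chloro group at C-3.
Prefixes are listed alphabetically: bromo, chloro.
Assembling the pieces gives 6-bromo-3-chlorononane.

6-bromo-3-chlorononane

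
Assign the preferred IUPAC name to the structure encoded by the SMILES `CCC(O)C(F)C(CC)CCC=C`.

Counting along the main chain through the –OH group and the multiple bond gives 9 carbons: the parent is nonane.
The principal characteristic group is an alcohol (–OH), named with the suffix -ol.
There is one C=C double bond, indicated by the ending -ene.
Number the chain so that numbering from this end puts the hydroxyl group at C-3 rather than C-7.
That gives the hydroxyl at C-3; the double bond between C-8 and C-9; an ethyl group at C-5; a fluoro group at C-4.
The substituents are ordered alphabetically, ignoring any di-/tri- multipliers.
The name is 5-ethyl-4-fluoronon-8-en-3-ol.

5-ethyl-4-fluoronon-8-en-3-ol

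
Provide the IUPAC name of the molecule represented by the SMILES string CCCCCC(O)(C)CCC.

4-methylnonan-4-ol

The longest chain bearing the –OH group is 9 carbons long (nonane).
The highest-priority functional group is an alcohol (–OH), so the name ends in -ol.
Choose the numbering such that numbering from this end puts the hydroxyl group at C-4 rather than C-6.
That gives the hydroxyl at C-4; a methyl group at C-4.
The name is 4-methylnonan-4-ol.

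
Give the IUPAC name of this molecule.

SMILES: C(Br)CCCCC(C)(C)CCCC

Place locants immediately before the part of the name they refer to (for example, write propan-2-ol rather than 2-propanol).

1-bromo-6,6-dimethyldecane

The longest continuous carbon chain has 10 atoms, so the parent hydride is decane.
Choose the numbering such that the substituent locant set {1,6,6} is lower than {5,5,10} at the first point of difference.
With this numbering: a bromo group at C-1; two methyl groups at C-6.
Substituent prefixes are cited in alphabetical order (multiplying prefixes like di-/tri- are ignored for ordering).
Putting it together: 1-bromo-6,6-dimethyldecane.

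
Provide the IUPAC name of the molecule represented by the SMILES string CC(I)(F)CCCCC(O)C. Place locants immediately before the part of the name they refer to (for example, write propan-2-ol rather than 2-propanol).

The longest chain bearing the –OH group is 8 carbons long (octane).
An alcohol (–OH) is the principal characteristic group, giving the suffix -ol.
Number the chain so that numbering from this end puts the hydroxyl group at C-2 rather than C-7.
With this numbering: the hydroxyl at C-2; a fluoro group at C-7; an iodo group at C-7.
The substituents are ordered alphabetically, ignoring any di-/tri- multipliers.
The name is 7-fluoro-7-iodooctan-2-ol.

7-fluoro-7-iodooctan-2-ol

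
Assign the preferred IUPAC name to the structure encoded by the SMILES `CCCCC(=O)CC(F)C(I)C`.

3-fluoro-2-iodononan-5-one

Counting along the main chain through the carbonyl gives 9 carbons: the parent is nonane.
The highest-priority functional group is a ketone (C=O on an internal carbon), so the name ends in -one.
Choose the numbering such that the substituent locant set {2,3} is lower than {7,8} at the first point of difference.
That gives the carbonyl at C-5; a fluoro group at C-3; an iodo group at C-2.
Substituent prefixes are cited in alphabetical order (multiplying prefixes like di-/tri- are ignored for ordering).
The name is 3-fluoro-2-iodononan-5-one.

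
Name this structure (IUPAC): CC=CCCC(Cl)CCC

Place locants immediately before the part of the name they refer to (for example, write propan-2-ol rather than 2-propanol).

6-chloronon-2-ene

The longest chain bearing the multiple bond is 9 carbons long (nonane).
A C=C double bond in the chain gives the infix -ene-.
Choose the numbering such that numbering from this end puts the double bond at C-2 rather than C-7.
With this numbering: the double bond between C-2 and C-3; a chloro group at C-6.
Assembling the pieces gives 6-chloronon-2-ene.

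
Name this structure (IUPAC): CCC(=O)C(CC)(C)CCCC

Counting along the main chain through the carbonyl gives 8 carbons: the parent is octane.
The principal characteristic group is a ketone (C=O on an internal carbon), named with the suffix -one.
Choose the numbering such that numbering from this end puts the carbonyl group at C-3 rather than C-6.
This places the carbonyl at C-3; an ethyl group at C-4; a methyl group at C-4.
Substituent prefixes are cited in alphabetical order (multiplying prefixes like di-/tri- are ignored for ordering).
Assembling the pieces gives 4-ethyl-4-methyloctan-3-one.

4-ethyl-4-methyloctan-3-one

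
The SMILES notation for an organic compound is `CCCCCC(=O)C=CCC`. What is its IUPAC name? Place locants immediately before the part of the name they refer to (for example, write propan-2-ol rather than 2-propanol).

The longest chain bearing the carbonyl and the multiple bond is 10 carbons long (decane).
The principal characteristic group is a ketone (C=O on an internal carbon), named with the suffix -one.
There is one C=C double bond, indicated by the ending -ene.
Choose the numbering such that numbering from this end puts the carbonyl group at C-5 rather than C-6.
This places the carbonyl at C-5; the double bond between C-3 and C-4.
Assembling the pieces gives dec-3-en-5-one.

dec-3-en-5-one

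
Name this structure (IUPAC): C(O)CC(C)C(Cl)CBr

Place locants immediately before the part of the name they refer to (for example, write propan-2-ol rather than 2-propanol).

5-bromo-4-chloro-3-methylpentan-1-ol

The longest chain bearing the –OH group is 5 carbons long (pentane).
The principal characteristic group is an alcohol (–OH), named with the suffix -ol.
Number the chain so that numbering from this end puts the hydroxyl group at C-1 rather than C-5.
This places the hydroxyl at C-1; a bromo group at C-5; a chloro group at C-4; a methyl group at C-3.
Substituent prefixes are cited in alphabetical order (multiplying prefixes like di-/tri- are ignored for ordering).
Assembling the pieces gives 5-bromo-4-chloro-3-methylpentan-1-ol.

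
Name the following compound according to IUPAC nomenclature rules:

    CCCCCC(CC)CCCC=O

5-ethyldecanal

Counting along the main chain through the –CHO group gives 10 carbons: the parent is decane.
The principal characteristic group is an aldehyde (terminal –CHO), named with the suffix -al.
Choose the numbering such that the aldehyde carbon is C-1 by definition.
That gives an ethyl group at C-5.
Putting it together: 5-ethyldecanal.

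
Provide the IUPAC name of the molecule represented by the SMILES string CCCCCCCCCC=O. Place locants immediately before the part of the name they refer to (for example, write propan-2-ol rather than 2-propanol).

decanal

The longest carbon chain that includes the –CHO group has 10 carbons, so the parent hydride is decane.
The principal characteristic group is an aldehyde (terminal –CHO), named with the suffix -al.
Choose the numbering such that the aldehyde carbon is C-1 by definition.
Putting it together: decanal.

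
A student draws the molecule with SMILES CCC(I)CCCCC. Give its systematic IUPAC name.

The longest continuous carbon chain has 8 atoms, so the parent hydride is octane.
The numbering direction is chosen so that the substituent locant set {3} is lower than {6} at the first point of difference.
This places an iodo group at C-3.
The name is 3-iodooctane.

3-iodooctane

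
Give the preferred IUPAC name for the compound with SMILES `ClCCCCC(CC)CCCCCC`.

The longest continuous carbon chain has 11 atoms, so the parent hydride is undecane.
The numbering direction is chosen so that the substituent locant set {1,5} is lower than {7,11} at the first point of difference.
With this numbering: a chloro group at C-1; an ethyl group at C-5.
The substituents are ordered alphabetically, ignoring any di-/tri- multipliers.
The name is 1-chloro-5-ethylundecane.

1-chloro-5-ethylundecane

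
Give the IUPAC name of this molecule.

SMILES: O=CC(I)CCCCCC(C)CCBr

10-bromo-2-iodo-8-methyldecanal

The longest carbon chain that includes the –CHO group has 10 carbons, so the parent hydride is decane.
An aldehyde (terminal –CHO) is the principal characteristic group, giving the suffix -al.
Choose the numbering such that the aldehyde carbon is C-1 by definition.
That gives a bromo group at C-10; an iodo group at C-2; a methyl group at C-8.
Prefixes are listed alphabetically: bromo, iodo, methyl.
Assembling the pieces gives 10-bromo-2-iodo-8-methyldecanal.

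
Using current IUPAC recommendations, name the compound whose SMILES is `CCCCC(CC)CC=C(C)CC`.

The longest chain bearing the multiple bond is 10 carbons long (decane).
There is one C=C double bond, indicated by the ending -ene.
Choose the numbering such that numbering from this end puts the double bond at C-3 rather than C-7.
This places the double bond between C-3 and C-4; an ethyl group at C-6; a methyl group at C-3.
Substituent prefixes are cited in alphabetical order (multiplying prefixes like di-/tri- are ignored for ordering).
Putting it together: 6-ethyl-3-methyldec-3-ene.

6-ethyl-3-methyldec-3-ene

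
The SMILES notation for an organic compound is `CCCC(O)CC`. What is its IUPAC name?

hexan-3-ol

The longest carbon chain that includes the –OH group has 6 carbons, so the parent hydride is hexane.
The principal characteristic group is an alcohol (–OH), named with the suffix -ol.
Choose the numbering such that numbering from this end puts the hydroxyl group at C-3 rather than C-4.
That gives the hydroxyl at C-3.
The name is hexan-3-ol.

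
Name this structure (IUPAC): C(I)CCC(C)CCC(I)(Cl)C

The longest carbon chain is 8 atoms: the parent is octane.
The numbering direction is chosen so that the substituent locant set {1,4,7,7} is lower than {2,2,5,8} at the first point of difference.
That gives a chloro group at C-7; iodo groups at C-1 and C-7; a methyl group at C-4.
The substituents are ordered alphabetically, ignoring any di-/tri- multipliers.
Assembling the pieces gives 7-chloro-1,7-diiodo-4-methyloctane.

7-chloro-1,7-diiodo-4-methyloctane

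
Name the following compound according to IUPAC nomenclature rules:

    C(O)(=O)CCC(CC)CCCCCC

The longest chain bearing the –COOH group is 10 carbons long (decane).
A carboxylic acid (terminal –COOH) is the principal characteristic group, giving the suffix -oic acid.
The numbering direction is chosen so that the carboxylic acid carbon is C-1 by definition.
That gives an ethyl group at C-4.
Putting it together: 4-ethyldecanoic acid.

4-ethyldecanoic acid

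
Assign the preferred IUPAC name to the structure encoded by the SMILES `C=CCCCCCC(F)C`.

8-fluoronon-1-ene

The longest chain bearing the multiple bond is 9 carbons long (nonane).
A C=C double bond in the chain gives the infix -ene-.
Number the chain so that numbering from this end puts the double bond at C-1 rather than C-8.
That gives the double bond between C-1 and C-2; a fluoro group at C-8.
The name is 8-fluoronon-1-ene.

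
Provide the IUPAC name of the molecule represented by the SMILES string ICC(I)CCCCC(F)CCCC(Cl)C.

11-chloro-7-fluoro-1,2-diiodododecane

The longest continuous carbon chain has 12 atoms, so the parent hydride is dodecane.
The numbering direction is chosen so that the substituent locant set {1,2,7,11} is lower than {2,6,11,12} at the first point of difference.
That gives a chloro group at C-11; a fluoro group at C-7; iodo groups at C-1 and C-2.
Substituent prefixes are cited in alphabetical order (multiplying prefixes like di-/tri- are ignored for ordering).
Putting it together: 11-chloro-7-fluoro-1,2-diiodododecane.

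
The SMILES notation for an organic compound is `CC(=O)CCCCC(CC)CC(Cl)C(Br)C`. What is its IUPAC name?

10-bromo-9-chloro-7-ethylundecan-2-one

The longest carbon chain that includes the carbonyl has 11 carbons, so the parent hydride is undecane.
The principal characteristic group is a ketone (C=O on an internal carbon), named with the suffix -one.
Number the chain so that numbering from this end puts the carbonyl group at C-2 rather than C-10.
With this numbering: the carbonyl at C-2; a bromo group at C-10; a chloro group at C-9; an ethyl group at C-7.
Prefixes are listed alphabetically: bromo, chloro, ethyl.
Assembling the pieces gives 10-bromo-9-chloro-7-ethylundecan-2-one.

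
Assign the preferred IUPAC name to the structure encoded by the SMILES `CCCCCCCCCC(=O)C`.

undecan-2-one

The longest carbon chain that includes the carbonyl has 11 carbons, so the parent hydride is undecane.
The principal characteristic group is a ketone (C=O on an internal carbon), named with the suffix -one.
The numbering direction is chosen so that numbering from this end puts the carbonyl group at C-2 rather than C-10.
That gives the carbonyl at C-2.
Putting it together: undecan-2-one.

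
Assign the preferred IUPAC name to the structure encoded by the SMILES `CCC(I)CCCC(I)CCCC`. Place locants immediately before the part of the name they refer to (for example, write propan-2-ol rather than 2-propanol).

3,7-diiodoundecane

The longest continuous carbon chain has 11 atoms, so the parent hydride is undecane.
The numbering direction is chosen so that the substituent locant set {3,7} is lower than {5,9} at the first point of difference.
This places iodo groups at C-3 and C-7.
Putting it together: 3,7-diiodoundecane.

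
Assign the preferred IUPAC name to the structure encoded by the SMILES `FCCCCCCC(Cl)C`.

The longest continuous carbon chain has 8 atoms, so the parent hydride is octane.
Choose the numbering such that the substituent locant set {1,7} is lower than {2,8} at the first point of difference.
That gives a chloro group at C-7; a fluoro group at C-1.
Substituent prefixes are cited in alphabetical order (multiplying prefixes like di-/tri- are ignored for ordering).
The name is 7-chloro-1-fluorooctane.

7-chloro-1-fluorooctane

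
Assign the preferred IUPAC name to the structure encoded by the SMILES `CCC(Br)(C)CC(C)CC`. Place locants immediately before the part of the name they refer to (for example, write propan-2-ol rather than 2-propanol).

The parent chain contains 7 carbons (heptane).
The numbering direction is chosen so that the substituent locant set {3,3,5} is lower than {3,5,5} at the first point of difference.
This places a bromo group at C-3; methyl groups at C-3 and C-5.
Substituent prefixes are cited in alphabetical order (multiplying prefixes like di-/tri- are ignored for ordering).
The name is 3-bromo-3,5-dimethylheptane.

3-bromo-3,5-dimethylheptane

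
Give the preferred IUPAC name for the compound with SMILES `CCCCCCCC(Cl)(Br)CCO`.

3-bromo-3-chlorodecan-1-ol

The longest carbon chain that includes the –OH group has 10 carbons, so the parent hydride is decane.
An alcohol (–OH) is the principal characteristic group, giving the suffix -ol.
The numbering direction is chosen so that numbering from this end puts the hydroxyl group at C-1 rather than C-10.
With this numbering: the hydroxyl at C-1; a bromo group at C-3; a chloro group at C-3.
The substituents are ordered alphabetically, ignoring any di-/tri- multipliers.
Assembling the pieces gives 3-bromo-3-chlorodecan-1-ol.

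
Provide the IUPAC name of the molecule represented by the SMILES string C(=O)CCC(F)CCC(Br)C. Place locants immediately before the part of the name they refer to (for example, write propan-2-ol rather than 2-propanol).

Counting along the main chain through the –CHO group gives 8 carbons: the parent is octane.
The highest-priority functional group is an aldehyde (terminal –CHO), so the name ends in -al.
Number the chain so that the aldehyde carbon is C-1 by definition.
This places a bromo group at C-7; a fluoro group at C-4.
Prefixes are listed alphabetically: bromo, fluoro.
Putting it together: 7-bromo-4-fluorooctanal.

7-bromo-4-fluorooctanal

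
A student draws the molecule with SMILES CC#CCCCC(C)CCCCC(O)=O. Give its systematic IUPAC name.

Counting along the main chain through the –COOH group and the multiple bond gives 12 carbons: the parent is dodecane.
The highest-priority functional group is a carboxylic acid (terminal –COOH), so the name ends in -oic acid.
The chain contains a C≡C triple bond, so the unsaturation ending is -yne.
Number the chain so that the carboxylic acid carbon is C-1 by definition.
This places the triple bond between C-10 and C-11; a methyl group at C-6.
Assembling the pieces gives 6-methyldodec-10-ynoic acid.

6-methyldodec-10-ynoic acid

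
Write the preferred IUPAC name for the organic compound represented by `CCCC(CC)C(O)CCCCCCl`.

10-chloro-4-ethyldecan-5-ol

The longest carbon chain that includes the –OH group has 10 carbons, so the parent hydride is decane.
The principal characteristic group is an alcohol (–OH), named with the suffix -ol.
Choose the numbering such that numbering from this end puts the hydroxyl group at C-5 rather than C-6.
With this numbering: the hydroxyl at C-5; a chloro group at C-10; an ethyl group at C-4.
Prefixes are listed alphabetically: chloro, ethyl.
Assembling the pieces gives 10-chloro-4-ethyldecan-5-ol.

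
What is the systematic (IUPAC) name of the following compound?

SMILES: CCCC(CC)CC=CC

5-ethyloct-2-ene

The longest carbon chain that includes the multiple bond has 8 carbons, so the parent hydride is octane.
The chain contains a C=C double bond, so the unsaturation ending is -ene.
Number the chain so that numbering from this end puts the double bond at C-2 rather than C-6.
This places the double bond between C-2 and C-3; an ethyl group at C-5.
Assembling the pieces gives 5-ethyloct-2-ene.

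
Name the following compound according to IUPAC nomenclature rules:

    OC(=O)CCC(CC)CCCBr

Counting along the main chain through the –COOH group gives 7 carbons: the parent is heptane.
The principal characteristic group is a carboxylic acid (terminal –COOH), named with the suffix -oic acid.
Choose the numbering such that the carboxylic acid carbon is C-1 by definition.
That gives a bromo group at C-7; an ethyl group at C-4.
The substituents are ordered alphabetically, ignoring any di-/tri- multipliers.
Assembling the pieces gives 7-bromo-4-ethylheptanoic acid.

7-bromo-4-ethylheptanoic acid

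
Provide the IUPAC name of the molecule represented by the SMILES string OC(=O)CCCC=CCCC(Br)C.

9-bromodec-5-enoic acid

The longest chain bearing the –COOH group and the multiple bond is 10 carbons long (decane).
A carboxylic acid (terminal –COOH) is the principal characteristic group, giving the suffix -oic acid.
The chain contains a C=C double bond, so the unsaturation ending is -ene.
Number the chain so that the carboxylic acid carbon is C-1 by definition.
That gives the double bond between C-5 and C-6; a bromo group at C-9.
Assembling the pieces gives 9-bromodec-5-enoic acid.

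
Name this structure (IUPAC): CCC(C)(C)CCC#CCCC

Counting along the main chain through the multiple bond gives 10 carbons: the parent is decane.
There is one C≡C triple bond, indicated by the ending -yne.
Number the chain so that numbering from this end puts the triple bond at C-4 rather than C-6.
With this numbering: the triple bond between C-4 and C-5; two methyl groups at C-8.
The name is 8,8-dimethyldec-4-yne.

8,8-dimethyldec-4-yne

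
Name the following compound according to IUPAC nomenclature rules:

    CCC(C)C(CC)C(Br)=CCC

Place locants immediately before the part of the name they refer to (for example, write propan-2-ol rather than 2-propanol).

The longest chain bearing the multiple bond is 8 carbons long (octane).
The chain contains a C=C double bond, so the unsaturation ending is -ene.
Choose the numbering such that numbering from this end puts the double bond at C-3 rather than C-5.
With this numbering: the double bond between C-3 and C-4; a bromo group at C-4; an ethyl group at C-5; a methyl group at C-6.
Prefixes are listed alphabetically: bromo, ethyl, methyl.
Assembling the pieces gives 4-bromo-5-ethyl-6-methyloct-3-ene.

4-bromo-5-ethyl-6-methyloct-3-ene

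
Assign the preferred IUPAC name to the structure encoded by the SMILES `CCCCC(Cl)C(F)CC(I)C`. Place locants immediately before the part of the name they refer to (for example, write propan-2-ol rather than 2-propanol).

The longest carbon chain is 9 atoms: the parent is nonane.
The numbering direction is chosen so that the substituent locant set {2,4,5} is lower than {5,6,8} at the first point of difference.
That gives a chloro group at C-5; a fluoro group at C-4; an iodo group at C-2.
The substituents are ordered alphabetically, ignoring any di-/tri- multipliers.
Putting it together: 5-chloro-4-fluoro-2-iodononane.

5-chloro-4-fluoro-2-iodononane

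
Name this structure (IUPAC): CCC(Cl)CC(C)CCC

3-chloro-5-methyloctane

The longest continuous carbon chain has 8 atoms, so the parent hydride is octane.
Number the chain so that the substituent locant set {3,5} is lower than {4,6} at the first point of difference.
With this numbering: a chloro group at C-3; a methyl group at C-5.
Prefixes are listed alphabetically: chloro, methyl.
The name is 3-chloro-5-methyloctane.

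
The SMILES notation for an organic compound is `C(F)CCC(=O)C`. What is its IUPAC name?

5-fluoropentan-2-one

Counting along the main chain through the carbonyl gives 5 carbons: the parent is pentane.
The principal characteristic group is a ketone (C=O on an internal carbon), named with the suffix -one.
Number the chain so that numbering from this end puts the carbonyl group at C-2 rather than C-4.
This places the carbonyl at C-2; a fluoro group at C-5.
Putting it together: 5-fluoropentan-2-one.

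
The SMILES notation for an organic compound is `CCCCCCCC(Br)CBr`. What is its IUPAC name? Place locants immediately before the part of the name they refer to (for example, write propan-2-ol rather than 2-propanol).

The longest continuous carbon chain has 9 atoms, so the parent hydride is nonane.
The numbering direction is chosen so that the substituent locant set {1,2} is lower than {8,9} at the first point of difference.
With this numbering: bromo groups at C-1 and C-2.
Putting it together: 1,2-dibromononane.

1,2-dibromononane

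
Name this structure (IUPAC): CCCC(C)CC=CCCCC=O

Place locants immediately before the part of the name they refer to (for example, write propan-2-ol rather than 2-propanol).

8-methylundec-5-enal

The longest carbon chain that includes the –CHO group and the multiple bond has 11 carbons, so the parent hydride is undecane.
The highest-priority functional group is an aldehyde (terminal –CHO), so the name ends in -al.
The chain contains a C=C double bond, so the unsaturation ending is -ene.
Number the chain so that the aldehyde carbon is C-1 by definition.
This places the double bond between C-5 and C-6; a methyl group at C-8.
Putting it together: 8-methylundec-5-enal.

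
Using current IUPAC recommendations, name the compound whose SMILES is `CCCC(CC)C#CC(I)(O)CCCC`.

8-ethyl-5-iodoundec-6-yn-5-ol

The longest carbon chain that includes the –OH group and the multiple bond has 11 carbons, so the parent hydride is undecane.
The highest-priority functional group is an alcohol (–OH), so the name ends in -ol.
A C≡C triple bond in the chain gives the infix -yne-.
Choose the numbering such that numbering from this end puts the hydroxyl group at C-5 rather than C-7.
That gives the hydroxyl at C-5; the triple bond between C-6 and C-7; an ethyl group at C-8; an iodo group at C-5.
Substituent prefixes are cited in alphabetical order (multiplying prefixes like di-/tri- are ignored for ordering).
The name is 8-ethyl-5-iodoundec-6-yn-5-ol.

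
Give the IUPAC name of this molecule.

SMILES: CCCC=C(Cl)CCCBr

1-bromo-4-chlorooct-4-ene

The longest chain bearing the multiple bond is 8 carbons long (octane).
There is one C=C double bond, indicated by the ending -ene.
Choose the numbering such that the substituent locant set {1,4} is lower than {5,8} at the first point of difference.
That gives the double bond between C-4 and C-5; a bromo group at C-1; a chloro group at C-4.
The substituents are ordered alphabetically, ignoring any di-/tri- multipliers.
Putting it together: 1-bromo-4-chlorooct-4-ene.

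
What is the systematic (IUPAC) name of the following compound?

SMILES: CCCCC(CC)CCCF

4-ethyl-1-fluorooctane

The parent chain contains 8 carbons (octane).
Choose the numbering such that the substituent locant set {1,4} is lower than {5,8} at the first point of difference.
That gives an ethyl group at C-4; a fluoro group at C-1.
The substituents are ordered alphabetically, ignoring any di-/tri- multipliers.
The name is 4-ethyl-1-fluorooctane.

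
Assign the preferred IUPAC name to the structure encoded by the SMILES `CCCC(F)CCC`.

4-fluoroheptane

The parent chain contains 7 carbons (heptane).
Numbering from either end gives identical locants here.
This places a fluoro group at C-4.
Putting it together: 4-fluoroheptane.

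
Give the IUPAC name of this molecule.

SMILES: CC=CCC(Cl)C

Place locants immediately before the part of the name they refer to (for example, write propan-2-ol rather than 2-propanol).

5-chlorohex-2-ene

Counting along the main chain through the multiple bond gives 6 carbons: the parent is hexane.
There is one C=C double bond, indicated by the ending -ene.
The numbering direction is chosen so that numbering from this end puts the double bond at C-2 rather than C-4.
This places the double bond between C-2 and C-3; a chloro group at C-5.
Putting it together: 5-chlorohex-2-ene.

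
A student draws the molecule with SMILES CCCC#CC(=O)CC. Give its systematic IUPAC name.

oct-4-yn-3-one

The longest chain bearing the carbonyl and the multiple bond is 8 carbons long (octane).
The principal characteristic group is a ketone (C=O on an internal carbon), named with the suffix -one.
There is one C≡C triple bond, indicated by the ending -yne.
Number the chain so that numbering from this end puts the carbonyl group at C-3 rather than C-6.
With this numbering: the carbonyl at C-3; the triple bond between C-4 and C-5.
Assembling the pieces gives oct-4-yn-3-one.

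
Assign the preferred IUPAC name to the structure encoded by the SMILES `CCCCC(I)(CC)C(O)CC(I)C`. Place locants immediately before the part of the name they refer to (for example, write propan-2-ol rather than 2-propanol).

5-ethyl-2,5-diiodononan-4-ol

Counting along the main chain through the –OH group gives 9 carbons: the parent is nonane.
The highest-priority functional group is an alcohol (–OH), so the name ends in -ol.
The numbering direction is chosen so that numbering from this end puts the hydroxyl group at C-4 rather than C-6.
That gives the hydroxyl at C-4; an ethyl group at C-5; iodo groups at C-2 and C-5.
The substituents are ordered alphabetically, ignoring any di-/tri- multipliers.
Putting it together: 5-ethyl-2,5-diiodononan-4-ol.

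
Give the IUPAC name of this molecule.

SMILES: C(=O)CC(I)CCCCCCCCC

Counting along the main chain through the –CHO group gives 12 carbons: the parent is dodecane.
The highest-priority functional group is an aldehyde (terminal –CHO), so the name ends in -al.
Number the chain so that the aldehyde carbon is C-1 by definition.
With this numbering: an iodo group at C-3.
The name is 3-iodododecanal.

3-iodododecanal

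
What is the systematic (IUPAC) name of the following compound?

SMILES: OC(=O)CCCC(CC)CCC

Counting along the main chain through the –COOH group gives 8 carbons: the parent is octane.
The principal characteristic group is a carboxylic acid (terminal –COOH), named with the suffix -oic acid.
Number the chain so that the carboxylic acid carbon is C-1 by definition.
This places an ethyl group at C-5.
Assembling the pieces gives 5-ethyloctanoic acid.

5-ethyloctanoic acid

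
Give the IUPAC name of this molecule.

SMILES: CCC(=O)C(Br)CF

The longest carbon chain that includes the carbonyl has 5 carbons, so the parent hydride is pentane.
The principal characteristic group is a ketone (C=O on an internal carbon), named with the suffix -one.
The numbering direction is chosen so that the substituent locant set {1,2} is lower than {4,5} at the first point of difference.
This places the carbonyl at C-3; a bromo group at C-2; a fluoro group at C-1.
The substituents are ordered alphabetically, ignoring any di-/tri- multipliers.
Putting it together: 2-bromo-1-fluoropentan-3-one.

2-bromo-1-fluoropentan-3-one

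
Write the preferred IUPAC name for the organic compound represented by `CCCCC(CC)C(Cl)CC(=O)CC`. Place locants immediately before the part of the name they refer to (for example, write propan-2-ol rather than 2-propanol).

The longest chain bearing the carbonyl is 10 carbons long (decane).
The highest-priority functional group is a ketone (C=O on an internal carbon), so the name ends in -one.
Number the chain so that numbering from this end puts the carbonyl group at C-3 rather than C-8.
That gives the carbonyl at C-3; a chloro group at C-5; an ethyl group at C-6.
Substituent prefixes are cited in alphabetical order (multiplying prefixes like di-/tri- are ignored for ordering).
The name is 5-chloro-6-ethyldecan-3-one.

5-chloro-6-ethyldecan-3-one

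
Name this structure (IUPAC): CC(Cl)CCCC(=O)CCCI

8-chloro-1-iodononan-4-one

Counting along the main chain through the carbonyl gives 9 carbons: the parent is nonane.
A ketone (C=O on an internal carbon) is the principal characteristic group, giving the suffix -one.
Choose the numbering such that numbering from this end puts the carbonyl group at C-4 rather than C-6.
That gives the carbonyl at C-4; a chloro group at C-8; an iodo group at C-1.
Substituent prefixes are cited in alphabetical order (multiplying prefixes like di-/tri- are ignored for ordering).
Assembling the pieces gives 8-chloro-1-iodononan-4-one.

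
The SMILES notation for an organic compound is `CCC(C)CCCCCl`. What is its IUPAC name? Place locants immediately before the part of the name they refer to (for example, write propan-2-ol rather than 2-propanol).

1-chloro-5-methylheptane

The longest continuous carbon chain has 7 atoms, so the parent hydride is heptane.
Number the chain so that the substituent locant set {1,5} is lower than {3,7} at the first point of difference.
This places a chloro group at C-1; a methyl group at C-5.
Substituent prefixes are cited in alphabetical order (multiplying prefixes like di-/tri- are ignored for ordering).
Assembling the pieces gives 1-chloro-5-methylheptane.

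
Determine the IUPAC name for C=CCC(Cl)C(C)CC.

4-chloro-5-methylhept-1-ene

Counting along the main chain through the multiple bond gives 7 carbons: the parent is heptane.
There is one C=C double bond, indicated by the ending -ene.
The numbering direction is chosen so that numbering from this end puts the double bond at C-1 rather than C-6.
This places the double bond between C-1 and C-2; a chloro group at C-4; a methyl group at C-5.
The substituents are ordered alphabetically, ignoring any di-/tri- multipliers.
The name is 4-chloro-5-methylhept-1-ene.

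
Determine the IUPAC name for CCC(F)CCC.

3-fluorohexane

The longest carbon chain is 6 atoms: the parent is hexane.
Choose the numbering such that the substituent locant set {3} is lower than {4} at the first point of difference.
With this numbering: a fluoro group at C-3.
The name is 3-fluorohexane.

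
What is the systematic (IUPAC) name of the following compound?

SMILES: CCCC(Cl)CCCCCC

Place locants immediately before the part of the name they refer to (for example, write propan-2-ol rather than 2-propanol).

4-chlorodecane

The longest continuous carbon chain has 10 atoms, so the parent hydride is decane.
Choose the numbering such that the substituent locant set {4} is lower than {7} at the first point of difference.
That gives a chloro group at C-4.
The name is 4-chlorodecane.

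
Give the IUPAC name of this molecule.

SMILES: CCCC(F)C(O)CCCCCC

4-fluoroundecan-5-ol

Counting along the main chain through the –OH group gives 11 carbons: the parent is undecane.
An alcohol (–OH) is the principal characteristic group, giving the suffix -ol.
The numbering direction is chosen so that numbering from this end puts the hydroxyl group at C-5 rather than C-7.
That gives the hydroxyl at C-5; a fluoro group at C-4.
The name is 4-fluoroundecan-5-ol.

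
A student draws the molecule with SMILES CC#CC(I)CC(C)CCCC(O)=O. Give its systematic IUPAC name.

Counting along the main chain through the –COOH group and the multiple bond gives 10 carbons: the parent is decane.
The highest-priority functional group is a carboxylic acid (terminal –COOH), so the name ends in -oic acid.
The chain contains a C≡C triple bond, so the unsaturation ending is -yne.
Number the chain so that the carboxylic acid carbon is C-1 by definition.
With this numbering: the triple bond between C-8 and C-9; an iodo group at C-7; a methyl group at C-5.
Prefixes are listed alphabetically: iodo, methyl.
The name is 7-iodo-5-methyldec-8-ynoic acid.

7-iodo-5-methyldec-8-ynoic acid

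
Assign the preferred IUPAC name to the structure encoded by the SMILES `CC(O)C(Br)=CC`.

The longest chain bearing the –OH group and the multiple bond is 5 carbons long (pentane).
The principal characteristic group is an alcohol (–OH), named with the suffix -ol.
There is one C=C double bond, indicated by the ending -ene.
Number the chain so that numbering from this end puts the hydroxyl group at C-2 rather than C-4.
That gives the hydroxyl at C-2; the double bond between C-3 and C-4; a bromo group at C-3.
Assembling the pieces gives 3-bromopent-3-en-2-ol.

3-bromopent-3-en-2-ol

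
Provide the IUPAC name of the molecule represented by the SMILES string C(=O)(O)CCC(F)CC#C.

4-fluorohept-6-ynoic acid

The longest carbon chain that includes the –COOH group and the multiple bond has 7 carbons, so the parent hydride is heptane.
The principal characteristic group is a carboxylic acid (terminal –COOH), named with the suffix -oic acid.
There is one C≡C triple bond, indicated by the ending -yne.
Choose the numbering such that the carboxylic acid carbon is C-1 by definition.
With this numbering: the triple bond between C-6 and C-7; a fluoro group at C-4.
Assembling the pieces gives 4-fluorohept-6-ynoic acid.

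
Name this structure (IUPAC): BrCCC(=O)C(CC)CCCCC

1-bromo-4-ethylnonan-3-one

The longest carbon chain that includes the carbonyl has 9 carbons, so the parent hydride is nonane.
A ketone (C=O on an internal carbon) is the principal characteristic group, giving the suffix -one.
The numbering direction is chosen so that numbering from this end puts the carbonyl group at C-3 rather than C-7.
This places the carbonyl at C-3; a bromo group at C-1; an ethyl group at C-4.
The substituents are ordered alphabetically, ignoring any di-/tri- multipliers.
The name is 1-bromo-4-ethylnonan-3-one.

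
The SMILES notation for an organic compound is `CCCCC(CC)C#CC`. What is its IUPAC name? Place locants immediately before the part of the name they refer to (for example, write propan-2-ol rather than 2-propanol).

The longest chain bearing the multiple bond is 8 carbons long (octane).
The chain contains a C≡C triple bond, so the unsaturation ending is -yne.
The numbering direction is chosen so that numbering from this end puts the triple bond at C-2 rather than C-6.
This places the triple bond between C-2 and C-3; an ethyl group at C-4.
Putting it together: 4-ethyloct-2-yne.

4-ethyloct-2-yne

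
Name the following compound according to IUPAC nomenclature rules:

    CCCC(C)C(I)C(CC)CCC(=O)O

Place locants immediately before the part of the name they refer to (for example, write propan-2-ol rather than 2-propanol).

4-ethyl-5-iodo-6-methylnonanoic acid

The longest carbon chain that includes the –COOH group has 9 carbons, so the parent hydride is nonane.
The principal characteristic group is a carboxylic acid (terminal –COOH), named with the suffix -oic acid.
Number the chain so that the carboxylic acid carbon is C-1 by definition.
This places an ethyl group at C-4; an iodo group at C-5; a methyl group at C-6.
The substituents are ordered alphabetically, ignoring any di-/tri- multipliers.
Putting it together: 4-ethyl-5-iodo-6-methylnonanoic acid.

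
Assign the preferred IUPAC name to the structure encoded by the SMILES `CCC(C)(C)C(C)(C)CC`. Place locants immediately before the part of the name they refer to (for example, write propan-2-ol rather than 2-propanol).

The longest continuous carbon chain has 6 atoms, so the parent hydride is hexane.
Numbering from either end gives identical locants here.
That gives methyl groups at C-3 (×2) and C-4 (×2).
Putting it together: 3,3,4,4-tetramethylhexane.

3,3,4,4-tetramethylhexane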